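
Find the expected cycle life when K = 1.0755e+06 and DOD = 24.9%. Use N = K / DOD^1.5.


DOD^1.5 = 124.25
N = K / DOD^1.5 = 1.0755e+06 / 124.25 = 8656

8656 cycles


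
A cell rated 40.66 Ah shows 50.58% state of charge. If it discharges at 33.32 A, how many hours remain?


Step 1: remaining = SOC/100 * C_total = 50.58/100 * 40.66 = 20.566 Ah
Step 2: t = remaining / I = 20.566 / 33.32 = 0.6172 hr

0.6172 hr


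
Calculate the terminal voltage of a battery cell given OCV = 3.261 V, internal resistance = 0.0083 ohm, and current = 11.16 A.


V = OCV - I*R = 3.261 - 11.16 * 0.0083 = 3.168 V

3.168 V


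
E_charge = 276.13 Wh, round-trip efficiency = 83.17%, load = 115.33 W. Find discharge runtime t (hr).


Step 1: E_discharge = eta/100 * E_charge = 83.17/100 * 276.13 = 229.66 Wh
Step 2: t = E_discharge / P = 229.66 / 115.33 = 1.991 hr

1.991 hr


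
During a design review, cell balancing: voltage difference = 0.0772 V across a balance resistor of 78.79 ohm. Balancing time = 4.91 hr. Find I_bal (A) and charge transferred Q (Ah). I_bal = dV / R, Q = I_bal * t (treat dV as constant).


I_bal = dV / R = 0.0772 / 78.79 = 9.7982e-04 A
Q = I_bal * t = 9.7982e-04 * 4.91 = 0.004811 Ah

I=9.7982e-04 A, Q=0.004811 Ah


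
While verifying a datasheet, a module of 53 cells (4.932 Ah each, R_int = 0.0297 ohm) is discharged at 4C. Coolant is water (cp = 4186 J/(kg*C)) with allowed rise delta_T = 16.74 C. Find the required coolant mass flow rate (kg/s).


Step 1: I = 4 * 4.932 = 19.728 A
Step 2: Q_cell = I^2 * R = 19.728^2 * 0.0297 = 11.559 W
Step 3: Q_total = 53 * 11.559 = 612.63 W
Step 4: m_dot = Q_total / (cp * dT) = 612.63 / (4186 * 16.74) = 0.008743 kg/s

0.008743 kg/s


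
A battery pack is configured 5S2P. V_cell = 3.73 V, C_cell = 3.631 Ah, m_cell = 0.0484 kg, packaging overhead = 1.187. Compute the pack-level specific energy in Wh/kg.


Step 1: V_pack = 5 * 3.73 = 18.65 V
Step 2: C_pack = 2 * 3.631 = 7.262 Ah
Step 3: E_pack = V_pack * C_pack = 18.65 * 7.262 = 135.44 Wh
Step 4: m_pack = 5 * 2 * 0.0484 * 1.187 = 0.57451 kg
Step 5: ED = E_pack / m_pack = 135.44 / 0.57451 = 235.7 Wh/kg

235.7 Wh/kg


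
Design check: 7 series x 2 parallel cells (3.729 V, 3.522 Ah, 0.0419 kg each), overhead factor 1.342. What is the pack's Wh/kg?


Step 1: V_pack = 7 * 3.729 = 26.103 V
Step 2: C_pack = 2 * 3.522 = 7.044 Ah
Step 3: E_pack = V_pack * C_pack = 26.103 * 7.044 = 183.87 Wh
Step 4: m_pack = 7 * 2 * 0.0419 * 1.342 = 0.78722 kg
Step 5: ED = E_pack / m_pack = 183.87 / 0.78722 = 233.6 Wh/kg

233.6 Wh/kg


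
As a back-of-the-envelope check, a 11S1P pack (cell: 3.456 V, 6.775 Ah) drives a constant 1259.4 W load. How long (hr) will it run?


Step 1: E_pack = Ns * V_cell * Np * C_cell = 11 * 3.456 * 1 * 6.775 = 257.56 Wh
Step 2: t = E_pack / P = 257.56 / 1259.4 = 0.2045 hr

0.2045 hr


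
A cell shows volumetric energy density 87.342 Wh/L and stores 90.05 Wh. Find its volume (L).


V = E / ED = 90.05 / 87.342 = 1.031 L

1.031 L


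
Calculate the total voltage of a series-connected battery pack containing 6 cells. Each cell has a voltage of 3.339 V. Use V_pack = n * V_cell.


With 6 cells in series at 3.339 V each, V_pack = 20.034 V

20.034 V


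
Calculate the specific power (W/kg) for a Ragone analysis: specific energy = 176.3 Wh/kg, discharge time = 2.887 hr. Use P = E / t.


P_specific = E / t = 176.3 / 2.887 = 61.07 W/kg

61.07 W/kg


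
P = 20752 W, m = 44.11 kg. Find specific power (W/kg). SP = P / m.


Specific power = 20752 W / 44.11 kg = 470.5 W/kg

470.5 W/kg


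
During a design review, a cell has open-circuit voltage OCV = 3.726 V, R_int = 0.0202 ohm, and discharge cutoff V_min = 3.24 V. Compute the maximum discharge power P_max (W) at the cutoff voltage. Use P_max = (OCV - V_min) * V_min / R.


P_max = (OCV - V_min) * V_min / R = (3.726 - 3.24) * 3.24 / 0.0202 = 0.486 * 3.24 / 0.0202 = 77.95 W

77.95 W


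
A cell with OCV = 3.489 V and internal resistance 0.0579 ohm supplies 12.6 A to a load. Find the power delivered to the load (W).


Step 1: V_terminal = OCV - I*R = 3.489 - 12.6 * 0.0579 = 2.7595 V
Step 2: P_out = V_terminal * I = 2.7595 * 12.6 = 34.77 W

34.77 W


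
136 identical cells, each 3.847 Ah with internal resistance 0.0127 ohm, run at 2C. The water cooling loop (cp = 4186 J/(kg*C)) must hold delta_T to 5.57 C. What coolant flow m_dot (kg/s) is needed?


Step 1: I = 2 * 3.847 = 7.694 A
Step 2: Q_cell = I^2 * R = 7.694^2 * 0.0127 = 0.75181 W
Step 3: Q_total = 136 * 0.75181 = 102.25 W
Step 4: m_dot = Q_total / (cp * dT) = 102.25 / (4186 * 5.57) = 0.004385 kg/s

0.004385 kg/s


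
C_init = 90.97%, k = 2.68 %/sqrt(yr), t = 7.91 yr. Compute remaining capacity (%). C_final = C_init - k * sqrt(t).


sqrt(t) = sqrt(7.91) = 2.8125
C_final = 90.97 - 2.68 * 2.8125 = 83.43%

83.43%


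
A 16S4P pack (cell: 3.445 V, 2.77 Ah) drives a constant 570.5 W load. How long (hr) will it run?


Step 1: E_pack = Ns * V_cell * Np * C_cell = 16 * 3.445 * 4 * 2.77 = 610.73 Wh
Step 2: t = E_pack / P = 610.73 / 570.5 = 1.071 hr

1.071 hr


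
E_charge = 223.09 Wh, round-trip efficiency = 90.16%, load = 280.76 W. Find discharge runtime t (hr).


Step 1: E_discharge = eta/100 * E_charge = 90.16/100 * 223.09 = 201.14 Wh
Step 2: t = E_discharge / P = 201.14 / 280.76 = 0.7164 hr

0.7164 hr


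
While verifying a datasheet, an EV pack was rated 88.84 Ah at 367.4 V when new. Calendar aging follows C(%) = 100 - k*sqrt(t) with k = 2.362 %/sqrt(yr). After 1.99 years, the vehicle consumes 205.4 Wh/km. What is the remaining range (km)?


Step 1: capacity retention = 100 - 2.362 * sqrt(1.99) = 100 - 2.362 * 1.4107 = 96.668%
Step 2: C_now = 88.84 * 96.668/100 = 85.88 Ah
Step 3: E_pack = V * C_now = 367.4 * 85.88 = 31552 Wh
Step 4: range = E_pack / consumption = 31552 / 205.4 = 153.6 km

153.6 km


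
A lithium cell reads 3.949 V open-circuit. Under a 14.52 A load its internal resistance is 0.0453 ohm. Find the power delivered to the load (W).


Step 1: V_terminal = OCV - I*R = 3.949 - 14.52 * 0.0453 = 3.2912 V
Step 2: P_out = V_terminal * I = 3.2912 * 14.52 = 47.79 W

47.79 W


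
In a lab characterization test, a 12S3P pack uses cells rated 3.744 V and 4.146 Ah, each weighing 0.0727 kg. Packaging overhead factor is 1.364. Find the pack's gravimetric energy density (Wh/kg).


Step 1: V_pack = 12 * 3.744 = 44.928 V
Step 2: C_pack = 3 * 4.146 = 12.438 Ah
Step 3: E_pack = V_pack * C_pack = 44.928 * 12.438 = 558.81 Wh
Step 4: m_pack = 12 * 3 * 0.0727 * 1.364 = 3.5699 kg
Step 5: ED = E_pack / m_pack = 558.81 / 3.5699 = 156.5 Wh/kg

156.5 Wh/kg


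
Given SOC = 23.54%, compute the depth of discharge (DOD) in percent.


Complement of SOC: DOD = 100% - 23.54% = 76.46%

76.46%


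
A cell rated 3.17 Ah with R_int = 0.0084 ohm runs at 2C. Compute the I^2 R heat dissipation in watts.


Step 1: I = C_rate * capacity = 2 * 3.17 = 6.34 A
Step 2: Q = I^2 * R = 6.34^2 * 0.0084 = 40.196 * 0.0084 = 0.3376 W

0.3376 W


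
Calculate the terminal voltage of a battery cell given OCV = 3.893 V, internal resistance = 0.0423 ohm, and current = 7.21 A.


V = OCV - I*R = 3.893 - 7.21 * 0.0423 = 3.588 V

3.588 V


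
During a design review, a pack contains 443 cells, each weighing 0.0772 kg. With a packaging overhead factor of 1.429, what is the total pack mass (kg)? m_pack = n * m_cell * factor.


Cell mass sum = 443 * 0.0772 = 34.2 kg
With overhead 1.429: m_pack = 34.2 * 1.429 = 48.87 kg

48.87 kg


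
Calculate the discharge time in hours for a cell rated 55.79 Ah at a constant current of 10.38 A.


t = capacity / current = 55.79 / 10.38 = 5.375 hr

5.375 hr


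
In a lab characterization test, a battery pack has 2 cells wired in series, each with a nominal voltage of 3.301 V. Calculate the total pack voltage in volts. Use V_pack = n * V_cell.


With 2 cells in series at 3.301 V each, V_pack = 6.602 V

6.602 V


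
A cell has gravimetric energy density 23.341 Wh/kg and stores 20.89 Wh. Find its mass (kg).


m = E / ED = 20.89 / 23.341 = 0.8950 kg

0.8950 kg


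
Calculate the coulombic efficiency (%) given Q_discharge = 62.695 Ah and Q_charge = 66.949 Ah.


Coulombic efficiency = 62.695/66.949 * 100% = 93.65%

93.65%


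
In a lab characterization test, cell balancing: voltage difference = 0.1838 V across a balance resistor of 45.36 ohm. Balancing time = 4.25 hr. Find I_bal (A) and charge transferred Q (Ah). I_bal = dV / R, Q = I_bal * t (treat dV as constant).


I_bal = dV / R = 0.1838 / 45.36 = 0.004052 A
Q = I_bal * t = 0.004052 * 4.25 = 0.01722 Ah

I=0.004052 A, Q=0.01722 Ah


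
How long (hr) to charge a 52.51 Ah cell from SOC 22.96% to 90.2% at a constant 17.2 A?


delta_Ah = 52.51 * (90.2 - 22.96) / 100 = 35.308 Ah
t = delta_Ah / I = 35.308 / 17.2 = 2.053 hr

2.053 hr


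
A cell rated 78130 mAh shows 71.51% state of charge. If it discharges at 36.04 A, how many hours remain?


Convert: C_total = 78130 mAh = 78.13 Ah
Step 1: remaining = SOC/100 * C_total = 71.51/100 * 78.13 = 55.871 Ah
Step 2: t = remaining / I = 55.871 / 36.04 = 1.550 hr

1.550 hr


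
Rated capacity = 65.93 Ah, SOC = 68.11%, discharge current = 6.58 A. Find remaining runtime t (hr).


Step 1: remaining = SOC/100 * C_total = 68.11/100 * 65.93 = 44.905 Ah
Step 2: t = remaining / I = 44.905 / 6.58 = 6.824 hr

6.824 hr


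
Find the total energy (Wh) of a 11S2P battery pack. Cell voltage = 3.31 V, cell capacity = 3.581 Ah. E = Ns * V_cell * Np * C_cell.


V_pack = 11 * 3.31 = 36.41 V
C_pack = 2 * 3.581 = 7.162 Ah
E = V_pack * C_pack = 36.41 * 7.162 = 260.8 Wh

260.8 Wh


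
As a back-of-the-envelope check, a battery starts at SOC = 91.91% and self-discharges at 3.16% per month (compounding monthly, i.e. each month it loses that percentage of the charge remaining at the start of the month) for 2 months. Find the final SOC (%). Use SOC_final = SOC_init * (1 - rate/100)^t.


Monthly retention factor = 1 - 3.16/100 = 0.9684
Over 2 months: factor^2 = 0.9378
SOC_final = 91.91 * 0.9378 = 86.19%

86.19%


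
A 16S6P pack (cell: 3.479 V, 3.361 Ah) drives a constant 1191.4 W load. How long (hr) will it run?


Step 1: E_pack = Ns * V_cell * Np * C_cell = 16 * 3.479 * 6 * 3.361 = 1122.5 Wh
Step 2: t = E_pack / P = 1122.5 / 1191.4 = 0.9422 hr

0.9422 hr


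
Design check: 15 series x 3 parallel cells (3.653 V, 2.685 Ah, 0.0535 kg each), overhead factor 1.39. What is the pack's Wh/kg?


Step 1: V_pack = 15 * 3.653 = 54.795 V
Step 2: C_pack = 3 * 2.685 = 8.055 Ah
Step 3: E_pack = V_pack * C_pack = 54.795 * 8.055 = 441.37 Wh
Step 4: m_pack = 15 * 3 * 0.0535 * 1.39 = 3.3464 kg
Step 5: ED = E_pack / m_pack = 441.37 / 3.3464 = 131.9 Wh/kg

131.9 Wh/kg


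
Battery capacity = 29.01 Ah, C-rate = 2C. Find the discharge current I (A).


At 2C: I = 2 * 29.01 Ah = 58.02 A

58.02 A


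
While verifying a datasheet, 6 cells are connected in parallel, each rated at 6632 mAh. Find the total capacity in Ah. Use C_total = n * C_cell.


Convert: C_cell = 6632 mAh = 6.632 Ah
C_total = 6 * 6.632 = 39.792 Ah

39.792 Ah


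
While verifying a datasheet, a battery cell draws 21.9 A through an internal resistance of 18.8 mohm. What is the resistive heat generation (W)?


Convert: R = 18.8 mohm = 0.0188 ohm
I^2 = 479.61
Q = 479.61 * 0.0188 = 9.017 W

9.017 W


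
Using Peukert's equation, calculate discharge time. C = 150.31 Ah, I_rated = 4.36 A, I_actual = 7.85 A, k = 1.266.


t_rated = C / I_rated = 150.31 / 4.36 = 34.475 hr
(I_rated/I)^k = (0.55541)^1.266 = 0.47499
t = t_rated * (I_rated/I)^k = 34.475 * 0.47499 = 16.38 hr

16.38 hr


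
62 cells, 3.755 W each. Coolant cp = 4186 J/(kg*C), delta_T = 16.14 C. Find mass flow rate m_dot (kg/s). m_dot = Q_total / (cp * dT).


Q_total = 62 * 3.755 = 232.81 W
m_dot = Q_total / (cp * dT) = 232.81 / (4186 * 16.14) = 0.003446 kg/s

0.003446 kg/s


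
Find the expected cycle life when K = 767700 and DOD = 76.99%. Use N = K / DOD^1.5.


Step 1: DOD^1.5 = 76.99^1.5 = 675.54
Step 2: N = 767700 / 675.54 = 1136 cycles

1136 cycles


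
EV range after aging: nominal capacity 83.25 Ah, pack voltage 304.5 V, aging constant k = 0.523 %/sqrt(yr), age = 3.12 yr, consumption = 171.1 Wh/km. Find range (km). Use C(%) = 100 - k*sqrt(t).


Step 1: capacity retention = 100 - 0.523 * sqrt(3.12) = 100 - 0.523 * 1.7664 = 99.076%
Step 2: C_now = 83.25 * 99.076/100 = 82.481 Ah
Step 3: E_pack = V * C_now = 304.5 * 82.481 = 25115 Wh
Step 4: range = E_pack / consumption = 25115 / 171.1 = 146.8 km

146.8 km


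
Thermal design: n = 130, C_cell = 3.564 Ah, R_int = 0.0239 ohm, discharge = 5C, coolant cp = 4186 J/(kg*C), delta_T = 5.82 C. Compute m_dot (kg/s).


Step 1: I = 5 * 3.564 = 17.82 A
Step 2: Q_cell = I^2 * R = 17.82^2 * 0.0239 = 7.5895 W
Step 3: Q_total = 130 * 7.5895 = 986.64 W
Step 4: m_dot = Q_total / (cp * dT) = 986.64 / (4186 * 5.82) = 0.04050 kg/s

0.04050 kg/s


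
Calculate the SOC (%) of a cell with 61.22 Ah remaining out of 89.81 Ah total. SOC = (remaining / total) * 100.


SOC% = 61.22 / 89.81 * 100 = 68.17%

68.17%


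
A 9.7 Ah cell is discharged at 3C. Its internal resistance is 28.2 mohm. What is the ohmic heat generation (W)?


Convert: R = 28.2 mohm = 0.0282 ohm
Step 1: I = C_rate * capacity = 3 * 9.7 = 29.1 A
Step 2: Q = I^2 * R = 29.1^2 * 0.0282 = 846.81 * 0.0282 = 23.88 W

23.88 W


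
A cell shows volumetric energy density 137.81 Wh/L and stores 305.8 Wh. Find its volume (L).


V = E / ED = 305.8 / 137.81 = 2.219 L

2.219 L


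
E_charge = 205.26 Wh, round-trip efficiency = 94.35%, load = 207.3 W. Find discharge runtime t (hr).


Step 1: E_discharge = eta/100 * E_charge = 94.35/100 * 205.26 = 193.66 Wh
Step 2: t = E_discharge / P = 193.66 / 207.3 = 0.9342 hr

0.9342 hr


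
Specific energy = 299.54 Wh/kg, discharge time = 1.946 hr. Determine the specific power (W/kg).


P_specific = E / t = 299.54 / 1.946 = 153.9 W/kg

153.9 W/kg


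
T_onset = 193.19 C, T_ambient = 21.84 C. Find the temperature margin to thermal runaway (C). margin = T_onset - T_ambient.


margin = T_onset - T_ambient = 193.19 - 21.84 = 171.35 C

171.35 C


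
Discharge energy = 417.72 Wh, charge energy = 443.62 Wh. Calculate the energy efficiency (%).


Round-trip efficiency = 417.72/443.62 * 100% = 94.16%

94.16%


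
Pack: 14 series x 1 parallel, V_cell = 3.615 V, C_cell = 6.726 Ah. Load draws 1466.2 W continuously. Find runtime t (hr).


Step 1: E_pack = Ns * V_cell * Np * C_cell = 14 * 3.615 * 1 * 6.726 = 340.4 Wh
Step 2: t = E_pack / P = 340.4 / 1466.2 = 0.2322 hr

0.2322 hr


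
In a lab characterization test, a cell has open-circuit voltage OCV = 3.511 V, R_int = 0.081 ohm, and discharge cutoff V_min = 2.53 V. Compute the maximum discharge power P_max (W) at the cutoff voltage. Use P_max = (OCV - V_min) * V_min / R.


dV = OCV - V_min = 0.981 V (so I_max = dV / R)
P_max = dV * V_min / R = 0.981 * 2.53 / 0.081 = 30.64 W

30.64 W


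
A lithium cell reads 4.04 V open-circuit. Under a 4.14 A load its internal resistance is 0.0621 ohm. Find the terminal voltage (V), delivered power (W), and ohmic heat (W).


Step 1: V_terminal = OCV - I*R = 4.04 - 4.14 * 0.0621 = 3.7829 V
Step 2: P_out = V_terminal * I = 3.7829 * 4.14 = 15.66 W
Step 3: Q = I^2 * R = 4.14^2 * 0.0621 = 1.064 W

V=3.7829 V, P=15.66 W, Q=1.064 W


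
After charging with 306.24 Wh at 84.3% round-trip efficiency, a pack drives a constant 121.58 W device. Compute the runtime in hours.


Step 1: E_discharge = eta/100 * E_charge = 84.3/100 * 306.24 = 258.16 Wh
Step 2: t = E_discharge / P = 258.16 / 121.58 = 2.123 hr

2.123 hr


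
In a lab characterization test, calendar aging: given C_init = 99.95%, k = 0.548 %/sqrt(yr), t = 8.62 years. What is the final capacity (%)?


Step 1: sqrt(8.62 yr) = 2.936
Step 2: drop = 0.548 * 2.936 = 1.6089
Step 3: C_final = 99.95 - 1.6089 = 98.34%

98.34%


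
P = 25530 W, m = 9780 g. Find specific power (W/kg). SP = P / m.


Convert: m = 9780 g = 9.78 kg
SP = P / m = 25530 / 9.78 = 2610 W/kg

2610 W/kg


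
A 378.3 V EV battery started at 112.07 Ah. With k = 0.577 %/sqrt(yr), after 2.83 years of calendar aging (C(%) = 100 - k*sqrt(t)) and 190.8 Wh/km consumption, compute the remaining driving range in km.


Step 1: capacity retention = 100 - 0.577 * sqrt(2.83) = 100 - 0.577 * 1.6823 = 99.029%
Step 2: C_now = 112.07 * 99.029/100 = 110.98 Ah
Step 3: E_pack = V * C_now = 378.3 * 110.98 = 41984 Wh
Step 4: range = E_pack / consumption = 41984 / 190.8 = 220.0 km

220.0 km


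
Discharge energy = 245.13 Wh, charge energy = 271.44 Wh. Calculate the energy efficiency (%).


Round-trip efficiency = 245.13/271.44 * 100% = 90.31%

90.31%


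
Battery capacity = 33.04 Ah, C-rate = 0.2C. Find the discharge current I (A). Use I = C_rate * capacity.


At 0.2C: I = 0.2 * 33.04 Ah = 6.608 A

6.608 A


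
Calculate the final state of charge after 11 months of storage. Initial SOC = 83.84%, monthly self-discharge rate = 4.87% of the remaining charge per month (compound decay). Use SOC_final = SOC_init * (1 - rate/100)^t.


decay = (1 - 4.87/100)^11 = 0.57742
SOC_final = 83.84 * 0.57742 = 48.41%

48.41%


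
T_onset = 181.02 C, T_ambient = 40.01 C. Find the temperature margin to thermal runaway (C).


margin = T_onset - T_ambient = 181.02 - 40.01 = 141.01 C

141.01 C


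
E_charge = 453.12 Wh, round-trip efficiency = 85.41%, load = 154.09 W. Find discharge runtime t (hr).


Step 1: E_discharge = eta/100 * E_charge = 85.41/100 * 453.12 = 387.01 Wh
Step 2: t = E_discharge / P = 387.01 / 154.09 = 2.512 hr

2.512 hr


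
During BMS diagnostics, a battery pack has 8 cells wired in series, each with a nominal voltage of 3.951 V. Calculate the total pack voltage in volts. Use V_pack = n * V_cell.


With 8 cells in series at 3.951 V each, V_pack = 31.608 V

31.608 V


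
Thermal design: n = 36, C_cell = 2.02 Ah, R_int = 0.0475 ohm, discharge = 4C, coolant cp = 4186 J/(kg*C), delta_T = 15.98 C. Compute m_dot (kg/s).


Step 1: I = 4 * 2.02 = 8.08 A
Step 2: Q_cell = I^2 * R = 8.08^2 * 0.0475 = 3.1011 W
Step 3: Q_total = 36 * 3.1011 = 111.64 W
Step 4: m_dot = Q_total / (cp * dT) = 111.64 / (4186 * 15.98) = 0.001669 kg/s

0.001669 kg/s


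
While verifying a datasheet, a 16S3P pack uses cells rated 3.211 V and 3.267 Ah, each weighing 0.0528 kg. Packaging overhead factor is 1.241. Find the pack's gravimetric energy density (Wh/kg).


Step 1: V_pack = 16 * 3.211 = 51.376 V
Step 2: C_pack = 3 * 3.267 = 9.801 Ah
Step 3: E_pack = V_pack * C_pack = 51.376 * 9.801 = 503.54 Wh
Step 4: m_pack = 16 * 3 * 0.0528 * 1.241 = 3.1452 kg
Step 5: ED = E_pack / m_pack = 503.54 / 3.1452 = 160.1 Wh/kg

160.1 Wh/kg


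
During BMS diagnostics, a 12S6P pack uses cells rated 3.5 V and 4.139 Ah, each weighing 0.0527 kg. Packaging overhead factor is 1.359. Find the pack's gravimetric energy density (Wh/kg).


Step 1: V_pack = 12 * 3.5 = 42 V
Step 2: C_pack = 6 * 4.139 = 24.834 Ah
Step 3: E_pack = V_pack * C_pack = 42 * 24.834 = 1043 Wh
Step 4: m_pack = 12 * 6 * 0.0527 * 1.359 = 5.1566 kg
Step 5: ED = E_pack / m_pack = 1043 / 5.1566 = 202.3 Wh/kg

202.3 Wh/kg


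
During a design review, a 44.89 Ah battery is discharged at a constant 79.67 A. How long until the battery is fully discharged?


t = capacity / current = 44.89 / 79.67 = 0.5634 hr

0.5634 hr


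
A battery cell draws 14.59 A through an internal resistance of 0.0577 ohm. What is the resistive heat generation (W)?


Q = I^2 * R = 14.59^2 * 0.0577 = 12.28 W

12.28 W


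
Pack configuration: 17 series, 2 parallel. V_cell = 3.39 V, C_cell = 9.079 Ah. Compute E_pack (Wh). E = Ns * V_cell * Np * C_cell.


V_pack = 17 * 3.39 = 57.63 V
C_pack = 2 * 9.079 = 18.158 Ah
E = V_pack * C_pack = 57.63 * 18.158 = 1046 Wh

1046 Wh


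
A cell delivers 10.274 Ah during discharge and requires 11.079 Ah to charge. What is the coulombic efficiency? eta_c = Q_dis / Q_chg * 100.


Coulombic efficiency = 10.274/11.079 * 100% = 92.73%

92.73%


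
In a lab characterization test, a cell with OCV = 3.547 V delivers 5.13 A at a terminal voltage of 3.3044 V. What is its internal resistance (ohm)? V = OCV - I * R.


R = (OCV - V) / I = (3.547 - 3.3044) / 5.13 = 0.04729 ohm

0.04729 ohm


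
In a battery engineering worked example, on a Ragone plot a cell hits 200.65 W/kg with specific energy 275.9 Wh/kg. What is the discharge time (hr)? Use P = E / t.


t = E / P = 275.9 / 200.65 = 1.375 hr

1.375 hr


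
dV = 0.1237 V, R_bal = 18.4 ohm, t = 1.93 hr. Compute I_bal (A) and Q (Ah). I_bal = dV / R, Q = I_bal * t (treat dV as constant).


I_bal = dV / R = 0.1237 / 18.4 = 0.0067228 A
Q = I_bal * t = 0.0067228 * 1.93 = 0.01298 Ah

I=0.0067228 A, Q=0.01298 Ah


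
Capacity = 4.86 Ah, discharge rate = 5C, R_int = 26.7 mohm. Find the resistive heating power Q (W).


Convert: R = 26.7 mohm = 0.0267 ohm
Step 1: I = C_rate * capacity = 5 * 4.86 = 24.3 A
Step 2: Q = I^2 * R = 24.3^2 * 0.0267 = 590.49 * 0.0267 = 15.77 W

15.77 W


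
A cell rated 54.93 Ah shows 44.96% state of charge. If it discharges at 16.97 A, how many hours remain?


Step 1: remaining = SOC/100 * C_total = 44.96/100 * 54.93 = 24.697 Ah
Step 2: t = remaining / I = 24.697 / 16.97 = 1.455 hr

1.455 hr


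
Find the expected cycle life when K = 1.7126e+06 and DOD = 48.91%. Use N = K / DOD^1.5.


DOD^1.5 = 342.06
N = K / DOD^1.5 = 1.7126e+06 / 342.06 = 5007

5007 cycles


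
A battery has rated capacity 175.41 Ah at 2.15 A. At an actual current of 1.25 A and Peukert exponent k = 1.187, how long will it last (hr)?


t_rated = C / I_rated = 175.41 / 2.15 = 81.586 hr
(I_rated/I)^k = (1.72)^1.187 = 1.9036
t = t_rated * (I_rated/I)^k = 81.586 * 1.9036 = 155.3 hr

155.3 hr


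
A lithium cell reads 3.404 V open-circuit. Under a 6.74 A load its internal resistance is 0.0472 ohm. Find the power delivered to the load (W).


Step 1: V_terminal = OCV - I*R = 3.404 - 6.74 * 0.0472 = 3.0859 V
Step 2: P_out = V_terminal * I = 3.0859 * 6.74 = 20.80 W

20.80 W


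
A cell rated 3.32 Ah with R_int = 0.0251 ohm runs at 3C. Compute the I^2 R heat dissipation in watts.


Step 1: I = C_rate * capacity = 3 * 3.32 = 9.96 A
Step 2: Q = I^2 * R = 9.96^2 * 0.0251 = 99.202 * 0.0251 = 2.490 W

2.490 W


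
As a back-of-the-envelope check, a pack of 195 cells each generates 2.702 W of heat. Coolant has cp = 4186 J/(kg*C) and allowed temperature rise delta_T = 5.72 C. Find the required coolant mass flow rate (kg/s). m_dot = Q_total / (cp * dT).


Step 1: Total heat Q = 195 * 2.702 W = 526.89 W
Step 2: denom = cp * dT = 4186 * 5.72 = 23944
Step 3: m_dot = 526.89 / 23944 = 0.02201 kg/s

0.02201 kg/s


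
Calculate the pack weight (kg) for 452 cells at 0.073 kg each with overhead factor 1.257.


m_pack = n * m_cell * overhead = 452 * 0.073 * 1.257 = 41.48 kg

41.48 kg


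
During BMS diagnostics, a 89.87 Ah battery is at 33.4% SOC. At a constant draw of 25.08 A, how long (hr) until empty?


Step 1: remaining = SOC/100 * C_total = 33.4/100 * 89.87 = 30.017 Ah
Step 2: t = remaining / I = 30.017 / 25.08 = 1.197 hr

1.197 hr


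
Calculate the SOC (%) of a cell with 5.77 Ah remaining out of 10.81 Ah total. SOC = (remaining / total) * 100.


SOC% = 5.77 / 10.81 * 100 = 53.38%

53.38%


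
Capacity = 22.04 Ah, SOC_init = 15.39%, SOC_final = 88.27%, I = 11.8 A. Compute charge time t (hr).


delta_Ah = 22.04 * (88.27 - 15.39) / 100 = 16.063 Ah
t = delta_Ah / I = 16.063 / 11.8 = 1.361 hr

1.361 hr


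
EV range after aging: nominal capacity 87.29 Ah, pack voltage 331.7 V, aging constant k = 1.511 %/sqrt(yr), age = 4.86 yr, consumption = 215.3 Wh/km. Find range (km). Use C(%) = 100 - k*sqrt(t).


Step 1: capacity retention = 100 - 1.511 * sqrt(4.86) = 100 - 1.511 * 2.2045 = 96.669%
Step 2: C_now = 87.29 * 96.669/100 = 84.382 Ah
Step 3: E_pack = V * C_now = 331.7 * 84.382 = 27990 Wh
Step 4: range = E_pack / consumption = 27990 / 215.3 = 130.0 km

130.0 km


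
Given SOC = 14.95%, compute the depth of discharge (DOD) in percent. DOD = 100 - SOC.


Complement of SOC: DOD = 100% - 14.95% = 85.05%

85.05%


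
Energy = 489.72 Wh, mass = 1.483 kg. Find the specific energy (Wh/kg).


ED = E / m = 489.72 / 1.483 = 330.2 Wh/kg

330.2 Wh/kg


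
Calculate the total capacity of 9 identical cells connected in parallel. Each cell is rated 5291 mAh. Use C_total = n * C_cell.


Convert: C_cell = 5291 mAh = 5.291 Ah
C_total = 9 * 5.291 = 47.619 Ah

47.619 Ah


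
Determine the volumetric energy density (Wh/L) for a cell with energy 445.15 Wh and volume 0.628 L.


Volumetric ED = 445.15 Wh / 0.628 L = 708.8 Wh/L

708.8 Wh/L


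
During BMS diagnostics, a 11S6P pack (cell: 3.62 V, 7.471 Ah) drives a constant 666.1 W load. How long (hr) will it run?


Step 1: E_pack = Ns * V_cell * Np * C_cell = 11 * 3.62 * 6 * 7.471 = 1785 Wh
Step 2: t = E_pack / P = 1785 / 666.1 = 2.680 hr

2.680 hr


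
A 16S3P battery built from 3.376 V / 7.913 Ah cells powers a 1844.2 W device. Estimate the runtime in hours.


Step 1: E_pack = Ns * V_cell * Np * C_cell = 16 * 3.376 * 3 * 7.913 = 1282.3 Wh
Step 2: t = E_pack / P = 1282.3 / 1844.2 = 0.6953 hr

0.6953 hr


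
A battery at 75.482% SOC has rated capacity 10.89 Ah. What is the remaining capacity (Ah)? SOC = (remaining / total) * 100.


remaining = SOC / 100 * total = 75.482 / 100 * 10.89 = 8.220 Ah

8.220 Ah


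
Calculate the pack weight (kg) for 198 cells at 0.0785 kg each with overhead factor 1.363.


m_pack = n * m_cell * overhead = 198 * 0.0785 * 1.363 = 21.19 kg

21.19 kg


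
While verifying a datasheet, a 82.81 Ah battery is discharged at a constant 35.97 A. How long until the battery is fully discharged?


t = capacity / current = 82.81 / 35.97 = 2.302 hr

2.302 hr


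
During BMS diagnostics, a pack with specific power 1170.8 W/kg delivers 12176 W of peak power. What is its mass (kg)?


m = P / SP = 12176 / 1170.8 = 10.40 kg

10.40 kg


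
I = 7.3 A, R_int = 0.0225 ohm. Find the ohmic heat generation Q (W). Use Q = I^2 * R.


Q = I^2 * R = 7.3^2 * 0.0225 = 1.199 W

1.199 W


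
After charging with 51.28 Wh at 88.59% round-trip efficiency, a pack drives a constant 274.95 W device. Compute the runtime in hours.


Step 1: E_discharge = eta/100 * E_charge = 88.59/100 * 51.28 = 45.429 Wh
Step 2: t = E_discharge / P = 45.429 / 274.95 = 0.1652 hr

0.1652 hr


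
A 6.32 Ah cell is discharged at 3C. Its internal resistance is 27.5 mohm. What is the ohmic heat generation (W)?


Convert: R = 27.5 mohm = 0.0275 ohm
Step 1: I = C_rate * capacity = 3 * 6.32 = 18.96 A
Step 2: Q = I^2 * R = 18.96^2 * 0.0275 = 359.48 * 0.0275 = 9.886 W

9.886 W


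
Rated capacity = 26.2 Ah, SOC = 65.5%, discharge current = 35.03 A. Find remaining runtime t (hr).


Step 1: remaining = SOC/100 * C_total = 65.5/100 * 26.2 = 17.161 Ah
Step 2: t = remaining / I = 17.161 / 35.03 = 0.4899 hr

0.4899 hr


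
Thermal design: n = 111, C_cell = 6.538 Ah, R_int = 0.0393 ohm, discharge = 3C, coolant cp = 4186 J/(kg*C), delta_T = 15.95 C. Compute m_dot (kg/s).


Step 1: I = 3 * 6.538 = 19.614 A
Step 2: Q_cell = I^2 * R = 19.614^2 * 0.0393 = 15.119 W
Step 3: Q_total = 111 * 15.119 = 1678.2 W
Step 4: m_dot = Q_total / (cp * dT) = 1678.2 / (4186 * 15.95) = 0.02514 kg/s

0.02514 kg/s


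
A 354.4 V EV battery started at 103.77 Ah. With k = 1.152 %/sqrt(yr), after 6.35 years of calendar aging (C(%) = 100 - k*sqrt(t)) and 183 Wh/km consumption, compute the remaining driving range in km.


Step 1: capacity retention = 100 - 1.152 * sqrt(6.35) = 100 - 1.152 * 2.5199 = 97.097%
Step 2: C_now = 103.77 * 97.097/100 = 100.76 Ah
Step 3: E_pack = V * C_now = 354.4 * 100.76 = 35709 Wh
Step 4: range = E_pack / consumption = 35709 / 183 = 195.1 km

195.1 km


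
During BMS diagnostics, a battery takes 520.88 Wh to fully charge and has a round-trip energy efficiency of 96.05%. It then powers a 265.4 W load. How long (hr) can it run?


Step 1: E_discharge = eta/100 * E_charge = 96.05/100 * 520.88 = 500.31 Wh
Step 2: t = E_discharge / P = 500.31 / 265.4 = 1.885 hr

1.885 hr


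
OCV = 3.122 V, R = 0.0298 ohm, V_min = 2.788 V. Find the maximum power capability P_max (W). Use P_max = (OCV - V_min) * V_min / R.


P_max = (OCV - V_min) * V_min / R = (3.122 - 2.788) * 2.788 / 0.0298 = 0.334 * 2.788 / 0.0298 = 31.25 W

31.25 W


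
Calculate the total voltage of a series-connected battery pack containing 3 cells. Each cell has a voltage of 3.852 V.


With 3 cells in series at 3.852 V each, V_pack = 11.556 V

11.556 V


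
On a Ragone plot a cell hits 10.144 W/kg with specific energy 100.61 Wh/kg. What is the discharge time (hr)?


t = E / P = 100.61 / 10.144 = 9.918 hr

9.918 hr


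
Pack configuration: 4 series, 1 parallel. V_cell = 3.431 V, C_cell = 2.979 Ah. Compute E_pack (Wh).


E = Ns * Vcell * Np * Ccell = 4 * 3.431 * 1 * 2.979 = 40.88 Wh

40.88 Wh


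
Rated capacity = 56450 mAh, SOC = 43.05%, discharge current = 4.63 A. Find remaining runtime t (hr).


Convert: C_total = 56450 mAh = 56.45 Ah
Step 1: remaining = SOC/100 * C_total = 43.05/100 * 56.45 = 24.302 Ah
Step 2: t = remaining / I = 24.302 / 4.63 = 5.249 hr

5.249 hr


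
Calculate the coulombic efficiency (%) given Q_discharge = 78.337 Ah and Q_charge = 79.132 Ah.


eta_c = Q_dis / Q_chg * 100 = 78.337 / 79.132 * 100 = 99.00%

99.00%


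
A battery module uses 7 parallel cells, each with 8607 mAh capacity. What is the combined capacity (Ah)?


Convert: C_cell = 8607 mAh = 8.607 Ah
C_total = 7 * 8.607 = 60.249 Ah

60.249 Ah


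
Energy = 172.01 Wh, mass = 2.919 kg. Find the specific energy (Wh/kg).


ED = E / m = 172.01 / 2.919 = 58.93 Wh/kg

58.93 Wh/kg


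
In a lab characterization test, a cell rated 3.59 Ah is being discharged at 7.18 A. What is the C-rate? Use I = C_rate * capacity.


C_rate = I / capacity = 7.18 / 3.59 = 2C

2C


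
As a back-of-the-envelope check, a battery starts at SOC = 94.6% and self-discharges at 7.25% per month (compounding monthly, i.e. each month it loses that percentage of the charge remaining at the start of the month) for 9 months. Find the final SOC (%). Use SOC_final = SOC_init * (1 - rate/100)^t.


decay = (1 - 7.25/100)^9 = 0.50796
SOC_final = 94.6 * 0.50796 = 48.05%

48.05%


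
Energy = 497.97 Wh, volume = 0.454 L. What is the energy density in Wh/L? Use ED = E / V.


ED = E / V = 497.97 / 0.454 = 1097 Wh/L

1097 Wh/L


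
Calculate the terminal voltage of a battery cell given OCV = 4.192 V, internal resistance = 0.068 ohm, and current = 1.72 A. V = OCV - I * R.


IR drop = 1.72 * 0.068 = 0.11696 V
V = 4.192 - 0.11696 = 4.075 V

4.075 V


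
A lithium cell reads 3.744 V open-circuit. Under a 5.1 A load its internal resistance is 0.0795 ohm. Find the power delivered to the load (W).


Step 1: V_terminal = OCV - I*R = 3.744 - 5.1 * 0.0795 = 3.3386 V
Step 2: P_out = V_terminal * I = 3.3386 * 5.1 = 17.03 W

17.03 W


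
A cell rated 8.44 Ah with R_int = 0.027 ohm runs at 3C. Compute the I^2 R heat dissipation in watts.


Step 1: I = C_rate * capacity = 3 * 8.44 = 25.32 A
Step 2: Q = I^2 * R = 25.32^2 * 0.027 = 641.1 * 0.027 = 17.31 W

17.31 W


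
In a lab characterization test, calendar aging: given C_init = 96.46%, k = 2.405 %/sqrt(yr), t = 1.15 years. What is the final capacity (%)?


Step 1: sqrt(1.15 yr) = 1.0724
Step 2: drop = 2.405 * 1.0724 = 2.5791
Step 3: C_final = 96.46 - 2.5791 = 93.88%

93.88%


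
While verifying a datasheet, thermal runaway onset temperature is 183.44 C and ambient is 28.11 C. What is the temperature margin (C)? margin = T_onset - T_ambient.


Safety margin = 183.44 C - 28.11 C = 155.33 C

155.33 C


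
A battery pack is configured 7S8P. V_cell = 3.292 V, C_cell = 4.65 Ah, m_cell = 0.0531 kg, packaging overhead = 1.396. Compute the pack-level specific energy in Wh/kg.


Step 1: V_pack = 7 * 3.292 = 23.044 V
Step 2: C_pack = 8 * 4.65 = 37.2 Ah
Step 3: E_pack = V_pack * C_pack = 23.044 * 37.2 = 857.24 Wh
Step 4: m_pack = 7 * 8 * 0.0531 * 1.396 = 4.1511 kg
Step 5: ED = E_pack / m_pack = 857.24 / 4.1511 = 206.5 Wh/kg

206.5 Wh/kg


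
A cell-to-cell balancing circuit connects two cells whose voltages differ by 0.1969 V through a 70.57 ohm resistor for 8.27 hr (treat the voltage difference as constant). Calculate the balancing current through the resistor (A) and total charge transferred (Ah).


First, Ohm's law: I_bal = 0.1969 V / 70.57 ohm = 0.0027901 A
Then Q = I * t = 0.0027901 A * 8.27 hr = 0.02307 Ah

I=0.0027901 A, Q=0.02307 Ah


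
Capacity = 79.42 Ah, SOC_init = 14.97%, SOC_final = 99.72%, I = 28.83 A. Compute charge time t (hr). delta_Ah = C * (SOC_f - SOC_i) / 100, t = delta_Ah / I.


Step 1: dSOC = 99.72% - 14.97% = 84.75%
Step 2: delta_Ah = 79.42 * 84.75 / 100 = 67.308 Ah
Step 3: t = 67.308 / 28.83 = 2.335 hr

2.335 hr


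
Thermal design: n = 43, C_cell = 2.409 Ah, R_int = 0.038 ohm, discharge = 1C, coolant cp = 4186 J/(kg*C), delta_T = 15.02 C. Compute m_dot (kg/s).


Step 1: I = 1 * 2.409 = 2.409 A
Step 2: Q_cell = I^2 * R = 2.409^2 * 0.038 = 0.22052 W
Step 3: Q_total = 43 * 0.22052 = 9.4824 W
Step 4: m_dot = Q_total / (cp * dT) = 9.4824 / (4186 * 15.02) = 1.508e-04 kg/s

1.508e-04 kg/s


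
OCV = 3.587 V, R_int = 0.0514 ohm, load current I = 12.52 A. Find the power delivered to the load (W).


Step 1: V_terminal = OCV - I*R = 3.587 - 12.52 * 0.0514 = 2.9435 V
Step 2: P_out = V_terminal * I = 2.9435 * 12.52 = 36.85 W

36.85 W


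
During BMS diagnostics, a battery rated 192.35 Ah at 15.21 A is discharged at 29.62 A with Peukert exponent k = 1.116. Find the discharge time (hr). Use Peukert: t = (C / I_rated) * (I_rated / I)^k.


t_rated = C / I_rated = 192.35 / 15.21 = 12.646 hr
(I_rated/I)^k = (0.5135)^1.116 = 0.47529
t = t_rated * (I_rated/I)^k = 12.646 * 0.47529 = 6.011 hr

6.011 hr


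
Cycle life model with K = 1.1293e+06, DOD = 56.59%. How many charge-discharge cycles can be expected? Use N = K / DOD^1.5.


DOD^1.5 = 425.71
N = K / DOD^1.5 = 1.1293e+06 / 425.71 = 2653

2653 cycles


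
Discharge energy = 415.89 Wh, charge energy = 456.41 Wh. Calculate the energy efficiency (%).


eta_e = E_dis / E_chg * 100 = 415.89 / 456.41 * 100 = 91.12%

91.12%


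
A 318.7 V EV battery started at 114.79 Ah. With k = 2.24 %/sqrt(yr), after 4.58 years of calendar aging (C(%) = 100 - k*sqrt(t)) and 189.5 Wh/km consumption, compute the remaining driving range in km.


Step 1: capacity retention = 100 - 2.24 * sqrt(4.58) = 100 - 2.24 * 2.1401 = 95.206%
Step 2: C_now = 114.79 * 95.206/100 = 109.29 Ah
Step 3: E_pack = V * C_now = 318.7 * 109.29 = 34831 Wh
Step 4: range = E_pack / consumption = 34831 / 189.5 = 183.8 km

183.8 km


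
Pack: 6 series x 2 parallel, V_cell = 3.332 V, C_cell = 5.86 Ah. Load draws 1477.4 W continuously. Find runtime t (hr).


Step 1: E_pack = Ns * V_cell * Np * C_cell = 6 * 3.332 * 2 * 5.86 = 234.31 Wh
Step 2: t = E_pack / P = 234.31 / 1477.4 = 0.1586 hr

0.1586 hr


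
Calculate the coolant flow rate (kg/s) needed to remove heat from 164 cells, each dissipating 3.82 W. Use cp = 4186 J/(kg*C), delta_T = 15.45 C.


Step 1: Total heat Q = 164 * 3.82 W = 626.48 W
Step 2: denom = cp * dT = 4186 * 15.45 = 64674
Step 3: m_dot = 626.48 / 64674 = 0.009687 kg/s

0.009687 kg/s


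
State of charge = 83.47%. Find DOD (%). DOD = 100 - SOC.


Complement of SOC: DOD = 100% - 83.47% = 16.53%

16.53%


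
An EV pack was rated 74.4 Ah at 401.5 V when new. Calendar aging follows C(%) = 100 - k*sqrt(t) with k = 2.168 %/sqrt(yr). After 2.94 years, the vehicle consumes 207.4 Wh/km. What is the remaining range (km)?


Step 1: capacity retention = 100 - 2.168 * sqrt(2.94) = 100 - 2.168 * 1.7146 = 96.283%
Step 2: C_now = 74.4 * 96.283/100 = 71.635 Ah
Step 3: E_pack = V * C_now = 401.5 * 71.635 = 28761 Wh
Step 4: range = E_pack / consumption = 28761 / 207.4 = 138.7 km

138.7 km


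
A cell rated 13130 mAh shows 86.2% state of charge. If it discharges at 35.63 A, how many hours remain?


Convert: C_total = 13130 mAh = 13.13 Ah
Step 1: remaining = SOC/100 * C_total = 86.2/100 * 13.13 = 11.318 Ah
Step 2: t = remaining / I = 11.318 / 35.63 = 0.3177 hr

0.3177 hr


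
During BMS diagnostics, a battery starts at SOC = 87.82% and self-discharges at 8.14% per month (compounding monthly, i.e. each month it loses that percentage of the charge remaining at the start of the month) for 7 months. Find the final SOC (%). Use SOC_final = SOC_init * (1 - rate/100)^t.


Monthly retention factor = 1 - 8.14/100 = 0.9186
Over 7 months: factor^7 = 0.55193
SOC_final = 87.82 * 0.55193 = 48.47%

48.47%


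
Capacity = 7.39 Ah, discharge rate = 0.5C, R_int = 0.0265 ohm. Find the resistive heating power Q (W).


Step 1: I = C_rate * capacity = 0.5 * 7.39 = 3.695 A
Step 2: Q = I^2 * R = 3.695^2 * 0.0265 = 13.653 * 0.0265 = 0.3618 W

0.3618 W


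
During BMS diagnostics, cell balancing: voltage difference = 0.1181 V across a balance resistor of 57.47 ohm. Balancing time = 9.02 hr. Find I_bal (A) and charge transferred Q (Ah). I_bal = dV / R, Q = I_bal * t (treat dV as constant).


First, Ohm's law: I_bal = 0.1181 V / 57.47 ohm = 0.002055 A
Then Q = I * t = 0.002055 A * 9.02 hr = 0.01854 Ah

I=0.002055 A, Q=0.01854 Ah


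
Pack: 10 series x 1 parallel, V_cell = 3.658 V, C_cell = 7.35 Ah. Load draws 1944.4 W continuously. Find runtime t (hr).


Step 1: E_pack = Ns * V_cell * Np * C_cell = 10 * 3.658 * 1 * 7.35 = 268.86 Wh
Step 2: t = E_pack / P = 268.86 / 1944.4 = 0.1383 hr

0.1383 hr


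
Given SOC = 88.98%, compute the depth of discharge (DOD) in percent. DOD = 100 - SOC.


Complement of SOC: DOD = 100% - 88.98% = 11.02%

11.02%


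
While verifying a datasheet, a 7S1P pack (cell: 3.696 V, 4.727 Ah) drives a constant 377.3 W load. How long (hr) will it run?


Step 1: E_pack = Ns * V_cell * Np * C_cell = 7 * 3.696 * 1 * 4.727 = 122.3 Wh
Step 2: t = E_pack / P = 122.3 / 377.3 = 0.3241 hr

0.3241 hr


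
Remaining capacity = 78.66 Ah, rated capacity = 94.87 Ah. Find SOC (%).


SOC = (remaining / total) * 100 = (78.66 / 94.87) * 100 = 82.91%

82.91%


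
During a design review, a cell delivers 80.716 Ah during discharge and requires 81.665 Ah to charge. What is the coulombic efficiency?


eta_c = Q_dis / Q_chg * 100 = 80.716 / 81.665 * 100 = 98.84%

98.84%


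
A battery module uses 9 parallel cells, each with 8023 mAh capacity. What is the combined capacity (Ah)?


Convert: C_cell = 8023 mAh = 8.023 Ah
C_total = 9 * 8.023 = 72.207 Ah

72.207 Ah


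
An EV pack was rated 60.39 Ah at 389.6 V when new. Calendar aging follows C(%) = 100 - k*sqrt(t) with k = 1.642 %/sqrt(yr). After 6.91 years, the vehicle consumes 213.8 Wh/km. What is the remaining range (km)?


Step 1: capacity retention = 100 - 1.642 * sqrt(6.91) = 100 - 1.642 * 2.6287 = 95.684%
Step 2: C_now = 60.39 * 95.684/100 = 57.784 Ah
Step 3: E_pack = V * C_now = 389.6 * 57.784 = 22513 Wh
Step 4: range = E_pack / consumption = 22513 / 213.8 = 105.3 km

105.3 km


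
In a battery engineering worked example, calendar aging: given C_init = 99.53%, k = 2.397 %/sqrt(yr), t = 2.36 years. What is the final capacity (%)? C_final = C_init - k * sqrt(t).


sqrt(t) = sqrt(2.36) = 1.5362
C_final = 99.53 - 2.397 * 1.5362 = 95.85%

95.85%


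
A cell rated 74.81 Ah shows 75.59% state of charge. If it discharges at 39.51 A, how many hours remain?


Step 1: remaining = SOC/100 * C_total = 75.59/100 * 74.81 = 56.549 Ah
Step 2: t = remaining / I = 56.549 / 39.51 = 1.431 hr

1.431 hr


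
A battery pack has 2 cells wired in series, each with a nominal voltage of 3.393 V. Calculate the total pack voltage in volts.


V_pack = n * V_cell = 2 * 3.393 = 6.786 V

6.786 V
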